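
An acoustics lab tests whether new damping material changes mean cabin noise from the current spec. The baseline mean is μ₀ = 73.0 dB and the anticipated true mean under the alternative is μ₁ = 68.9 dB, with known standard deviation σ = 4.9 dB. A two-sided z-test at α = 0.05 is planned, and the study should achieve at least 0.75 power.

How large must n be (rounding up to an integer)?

Standardized effect: d = |μ₁ − μ₀| / σ = |68.9 − 73.0| / 4.9 = 0.8367
Set Φ(δ − 1.960) = 0.75; then δ − 1.960 = Φ⁻¹(0.75) = 0.674, giving δ = 2.634.
(Ignoring the negligible lower-tail rejection probability gives the usual closed-form inversion.)
δ = d·√n ⇒ n = (δ/d)² = (2.634 / 0.8367)² = 9.91.
Round up to the next whole unit.

n = 10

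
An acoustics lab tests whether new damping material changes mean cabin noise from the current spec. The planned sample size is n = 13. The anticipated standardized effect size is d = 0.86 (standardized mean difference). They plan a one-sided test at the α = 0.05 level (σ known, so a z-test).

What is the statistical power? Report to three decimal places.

Noncentrality parameter: δ = d·√n = 0.86 × √13 = 3.1008
Critical value for a one-sided test at α = 0.05: z_α = 1.645.
Power = Φ(δ − 1.645) = Φ(1.456) = 0.9273.

Power ≈ 0.927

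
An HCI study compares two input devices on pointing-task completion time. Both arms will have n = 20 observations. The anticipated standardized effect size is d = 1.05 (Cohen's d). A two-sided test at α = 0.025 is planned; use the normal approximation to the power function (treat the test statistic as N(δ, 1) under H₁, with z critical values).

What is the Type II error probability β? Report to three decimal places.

β ≈ 0.140

Noncentrality parameter: δ = d·√(n/2) = 1.05 × √(20/2) = 3.3204
Critical value for a two-sided test at α = 0.025: z_{α/2} = 2.241.
Power = Φ(δ − 2.241) + Φ(−δ − 2.241) = Φ(1.079) + Φ(-5.562) = 0.8597 + 0.0000 = 0.8597.
Type II error: β = 1 − power = 1 − 0.8597 = 0.1403.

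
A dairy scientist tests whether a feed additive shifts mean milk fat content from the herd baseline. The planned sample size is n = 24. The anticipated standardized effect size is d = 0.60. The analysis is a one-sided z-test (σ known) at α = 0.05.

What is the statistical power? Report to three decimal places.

Power ≈ 0.902

Noncentrality parameter: δ = d·√n = 0.60 × √24 = 2.9394
Critical value for a one-sided test at α = 0.05: z_α = 1.645.
Power = Φ(δ − 1.645) = Φ(1.295) = 0.9023.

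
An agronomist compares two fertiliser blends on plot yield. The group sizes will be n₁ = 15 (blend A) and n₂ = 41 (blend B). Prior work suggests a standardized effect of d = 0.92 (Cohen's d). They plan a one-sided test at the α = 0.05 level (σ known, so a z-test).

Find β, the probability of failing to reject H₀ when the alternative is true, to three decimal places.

Noncentrality parameter: δ = d / √(1/n₁ + 1/n₂) = 0.92 / √(1/15 + 1/41) = 3.0488
One-sided α = 0.05 → critical value z_{0.05} = 1.645.
Power = P(Z > 1.645 − δ) = Φ(1.404) = 0.9198.
Type II error: β = 1 − power = 1 − 0.9198 = 0.0802.

β ≈ 0.080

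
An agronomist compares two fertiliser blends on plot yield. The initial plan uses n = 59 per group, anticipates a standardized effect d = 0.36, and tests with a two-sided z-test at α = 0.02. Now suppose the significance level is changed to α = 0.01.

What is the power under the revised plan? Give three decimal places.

Power ≈ 0.267

δ = d·√(n/2) = 0.36 × √(59/2) = 1.9553 (unchanged). New critical value: z_{0.005} = 2.576.
Revised power = Φ(δ − 2.576) + Φ(−δ − 2.576) = Φ(-0.621) + Φ(-4.531) = 0.2675 + 0.0000 = 0.2675.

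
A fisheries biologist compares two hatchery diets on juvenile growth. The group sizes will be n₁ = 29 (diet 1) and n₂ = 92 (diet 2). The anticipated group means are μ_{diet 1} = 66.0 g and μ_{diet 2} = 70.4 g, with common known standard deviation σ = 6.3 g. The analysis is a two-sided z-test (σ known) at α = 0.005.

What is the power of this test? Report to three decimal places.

Standardized effect: d = |μ_{diet 1} − μ_{diet 2}| / σ = |66.0 − 70.4| / 6.3 = 0.6984
Noncentrality parameter: δ = d / √(1/n₁ + 1/n₂) = 0.6984 / √(1/29 + 1/92) = 3.2795
Two-sided α = 0.005 → critical value z_{0.0025} = 2.807.
Power = Φ(δ − 2.807) + Φ(−δ − 2.807) = Φ(0.473) + Φ(-6.087) = 0.6817 + 0.0000 = 0.6817.

Power ≈ 0.682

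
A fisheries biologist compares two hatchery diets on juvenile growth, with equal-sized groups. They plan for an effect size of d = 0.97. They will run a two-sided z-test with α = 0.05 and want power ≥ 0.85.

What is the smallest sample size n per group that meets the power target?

n = 20 per group

Set Φ(δ − 1.960) = 0.85; then δ − 1.960 = Φ⁻¹(0.85) = 1.036, giving δ = 2.996.
(The Φ(−δ − z_{α/2}) term is vanishingly small for δ > 0 and is dropped in the standard sample-size formula.)
δ = d·√(n/2) ⇒ n = 2(δ/d)² = 2 × (2.996 / 0.97)² = 19.08.
Round up to the next whole unit.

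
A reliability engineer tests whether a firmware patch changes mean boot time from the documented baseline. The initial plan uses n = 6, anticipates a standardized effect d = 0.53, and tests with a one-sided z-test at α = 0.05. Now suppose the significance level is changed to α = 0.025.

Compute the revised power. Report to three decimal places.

Power ≈ 0.254

δ = d·√n = 0.53 × √6 = 1.2982 (unchanged). New critical value: z_{0.025} = 1.960.
Revised power = Φ(δ − 1.960) = Φ(-0.662) = 0.2541.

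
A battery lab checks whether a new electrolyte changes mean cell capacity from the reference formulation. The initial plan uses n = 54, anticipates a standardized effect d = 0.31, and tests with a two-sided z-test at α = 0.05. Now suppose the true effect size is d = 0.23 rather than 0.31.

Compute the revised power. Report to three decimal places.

With d = 0.23: δ = d·√n = 0.23 × √54 = 1.6901. Critical value z_{0.025} = 1.960.
Revised power = Φ(δ − 1.960) + Φ(−δ − 1.960) = Φ(-0.270) + Φ(-3.650) = 0.3937 + 0.0001 = 0.3938.

Power ≈ 0.394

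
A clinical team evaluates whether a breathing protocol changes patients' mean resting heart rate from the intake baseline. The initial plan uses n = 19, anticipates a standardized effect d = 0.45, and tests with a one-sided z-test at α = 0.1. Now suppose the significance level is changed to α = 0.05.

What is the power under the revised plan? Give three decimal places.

Power ≈ 0.624

δ = d·√n = 0.45 × √19 = 1.9615 (unchanged). New critical value: z_{0.05} = 1.645.
Revised power = Φ(δ − 1.645) = Φ(0.317) = 0.6242.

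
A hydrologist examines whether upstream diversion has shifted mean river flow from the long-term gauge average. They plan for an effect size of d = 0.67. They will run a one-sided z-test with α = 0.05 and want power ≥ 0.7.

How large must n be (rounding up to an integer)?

n = 11

For power 0.7 need Φ(δ − z_{0.05}) = 0.7, so δ = z_{0.05} + z_{0.30} = 1.645 + 0.524 = 2.169.
δ = d·√n ⇒ n = (δ/d)² = (2.169 / 0.67)² = 10.48.
Round up to the next whole unit.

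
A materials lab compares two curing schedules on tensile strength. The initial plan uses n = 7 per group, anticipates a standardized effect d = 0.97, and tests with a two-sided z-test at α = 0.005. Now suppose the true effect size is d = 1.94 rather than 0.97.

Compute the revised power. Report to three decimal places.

With d = 1.94: δ = d·√(n/2) = 1.94 × √(7/2) = 3.6294. Critical value z_{0.0025} = 2.807.
Revised power = Φ(δ − 2.807) + Φ(−δ − 2.807) = Φ(0.822) + Φ(-6.436) = 0.7946 + 0.0000 = 0.7946.

Power ≈ 0.795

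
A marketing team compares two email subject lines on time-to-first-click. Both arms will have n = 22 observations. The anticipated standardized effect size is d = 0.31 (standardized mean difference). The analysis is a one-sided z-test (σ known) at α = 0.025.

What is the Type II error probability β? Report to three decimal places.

Noncentrality parameter: λ = d·√(n/2) = 0.31 × √(22/2) = 1.0282
One-sided α = 0.025 → critical value z_{0.025} = 1.960.
Power = Φ(λ − 1.960) = Φ(-0.932) = 0.1757.
Type II error: β = 1 − power = 1 − 0.1757 = 0.8243.

β ≈ 0.824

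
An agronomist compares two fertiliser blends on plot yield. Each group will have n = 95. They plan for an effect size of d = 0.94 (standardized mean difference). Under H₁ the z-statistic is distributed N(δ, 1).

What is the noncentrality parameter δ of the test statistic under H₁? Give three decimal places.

δ ≈ 6.479

The noncentrality parameter scales effect size by the design's sample-size factor: δ = d·√(n/2) = 0.94 × √(95/2) = 6.4785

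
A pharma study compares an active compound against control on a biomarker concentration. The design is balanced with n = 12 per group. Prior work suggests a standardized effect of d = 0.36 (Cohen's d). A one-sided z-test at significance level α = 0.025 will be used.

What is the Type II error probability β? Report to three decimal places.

Noncentrality parameter: δ = d·√(n/2) = 0.36 × √(12/2) = 0.8818
One-sided α = 0.025 → critical value z_{0.025} = 1.960.
Power = Φ(δ − 1.960) = Φ(-1.078) = 0.1405.
Type II error: β = 1 − power = 1 − 0.1405 = 0.8595.

β ≈ 0.860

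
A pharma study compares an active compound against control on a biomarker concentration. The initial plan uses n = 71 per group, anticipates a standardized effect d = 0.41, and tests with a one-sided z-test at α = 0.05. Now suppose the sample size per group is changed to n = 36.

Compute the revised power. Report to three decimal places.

Power ≈ 0.538

With n = 36 per group: δ = d·√(n/2) = 0.41 × √(36/2) = 1.7395. Critical value z_{0.05} = 1.645.
Revised power = P(Z > 1.645 − δ) = Φ(0.095) = 0.5377.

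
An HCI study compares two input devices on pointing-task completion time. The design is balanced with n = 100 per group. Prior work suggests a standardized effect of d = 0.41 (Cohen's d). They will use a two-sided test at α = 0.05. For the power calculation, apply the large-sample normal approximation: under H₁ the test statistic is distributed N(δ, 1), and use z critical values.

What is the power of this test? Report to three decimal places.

Power ≈ 0.826

Noncentrality parameter: δ = d·√(n/2) = 0.41 × √(100/2) = 2.8991
Two-sided α = 0.05 → critical value z_{0.025} = 1.960.
Power = Φ(δ − 1.960) + Φ(−δ − 1.960) = Φ(0.939) + Φ(-4.859) = 0.8262 + 0.0000 = 0.8262.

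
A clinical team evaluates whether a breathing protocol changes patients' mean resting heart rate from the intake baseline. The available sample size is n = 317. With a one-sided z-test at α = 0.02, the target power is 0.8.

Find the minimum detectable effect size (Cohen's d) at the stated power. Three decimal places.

d ≈ 0.163

Need Φ(δ − 2.054) = 0.8, so δ = 2.054 + 0.842 = 2.895.
δ = d·√n ⇒ d = δ/√n = 2.895/√317 = 0.1626.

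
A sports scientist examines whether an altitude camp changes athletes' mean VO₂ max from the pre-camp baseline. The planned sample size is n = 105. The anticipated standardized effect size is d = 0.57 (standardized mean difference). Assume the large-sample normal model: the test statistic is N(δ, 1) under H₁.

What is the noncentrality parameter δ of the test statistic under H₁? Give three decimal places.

δ ≈ 5.841

The noncentrality parameter scales effect size by the design's sample-size factor: δ = d·√n = 0.57 × √105 = 5.8408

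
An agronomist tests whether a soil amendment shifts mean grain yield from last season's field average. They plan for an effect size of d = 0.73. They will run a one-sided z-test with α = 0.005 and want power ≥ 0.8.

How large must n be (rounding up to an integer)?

n = 22

Set Φ(δ − 2.576) = 0.8; then δ − 2.576 = Φ⁻¹(0.8) = 0.842, giving δ = 3.417.
δ = d·√n ⇒ n = (δ/d)² = (3.417 / 0.73)² = 21.92.
Round up to the next whole unit.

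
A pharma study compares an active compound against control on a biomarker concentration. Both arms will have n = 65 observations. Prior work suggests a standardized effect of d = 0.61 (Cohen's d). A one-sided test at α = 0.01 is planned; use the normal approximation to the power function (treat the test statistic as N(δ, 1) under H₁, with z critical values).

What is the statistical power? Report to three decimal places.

Noncentrality parameter: δ = d·√(n/2) = 0.61 × √(65/2) = 3.4775
One-sided α = 0.01 → critical value z_{0.01} = 2.326.
Power = P(Z > 2.326 − δ) = Φ(1.151) = 0.8752.

Power ≈ 0.875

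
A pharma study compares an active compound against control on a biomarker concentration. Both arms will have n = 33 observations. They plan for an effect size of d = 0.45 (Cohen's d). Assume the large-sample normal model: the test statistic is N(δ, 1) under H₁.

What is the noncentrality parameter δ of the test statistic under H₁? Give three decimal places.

δ ≈ 1.828

The noncentrality parameter scales effect size by the design's sample-size factor: δ = d·√(n/2) = 0.45 × √(33/2) = 1.8279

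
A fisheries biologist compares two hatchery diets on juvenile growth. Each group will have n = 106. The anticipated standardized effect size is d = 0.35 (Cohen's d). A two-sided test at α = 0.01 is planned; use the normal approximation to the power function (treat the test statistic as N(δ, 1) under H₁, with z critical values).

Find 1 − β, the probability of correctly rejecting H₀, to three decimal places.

Noncentrality parameter: δ = d·√(n/2) = 0.35 × √(106/2) = 2.5480
Two-sided α = 0.01 → critical value z_{0.005} = 2.576.
Power = Φ(δ − 2.576) + Φ(−δ − 2.576) = Φ(-0.028) + Φ(-5.124) = 0.4889 + 0.0000 = 0.4889.

Power ≈ 0.489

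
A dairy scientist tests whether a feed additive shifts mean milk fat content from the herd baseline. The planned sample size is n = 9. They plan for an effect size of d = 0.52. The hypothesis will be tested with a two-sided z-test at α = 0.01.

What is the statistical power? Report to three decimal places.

Noncentrality parameter: δ = d·√n = 0.52 × √9 = 1.5600
Critical value for a two-sided test at α = 0.01: z_{α/2} = 2.576.
Power = Φ(δ − 2.576) + Φ(−δ − 2.576) = Φ(-1.016) + Φ(-4.136) = 0.1549 + 0.0000 = 0.1549.

Power ≈ 0.155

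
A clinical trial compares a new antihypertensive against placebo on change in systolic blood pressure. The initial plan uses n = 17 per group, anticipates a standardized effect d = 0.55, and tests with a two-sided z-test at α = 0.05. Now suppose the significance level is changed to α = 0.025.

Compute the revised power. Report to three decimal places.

Power ≈ 0.262

δ = d·√(n/2) = 0.55 × √(17/2) = 1.6035 (unchanged). New critical value: z_{0.0125} = 2.241.
Revised power = Φ(δ − 2.241) + Φ(−δ − 2.241) = Φ(-0.638) + Φ(-3.845) = 0.2618 + 0.0001 = 0.2618.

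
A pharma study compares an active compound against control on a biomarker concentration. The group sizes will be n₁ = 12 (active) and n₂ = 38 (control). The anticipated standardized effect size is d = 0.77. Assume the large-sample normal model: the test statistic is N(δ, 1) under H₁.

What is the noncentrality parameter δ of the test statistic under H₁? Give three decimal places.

The noncentrality parameter scales effect size by the design's sample-size factor: δ = d / √(1/n₁ + 1/n₂) = 0.77 / √(1/12 + 1/38) = 2.3253

δ ≈ 2.325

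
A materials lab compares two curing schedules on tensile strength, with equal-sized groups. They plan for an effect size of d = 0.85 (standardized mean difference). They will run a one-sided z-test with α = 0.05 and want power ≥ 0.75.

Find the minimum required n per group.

Set Φ(δ − 1.645) = 0.75; then δ − 1.645 = Φ⁻¹(0.75) = 0.674, giving δ = 2.319.
δ = d·√(n/2) ⇒ n = 2(δ/d)² = 2 × (2.319 / 0.85)² = 14.89.
Rounding up, n = 15 per group.

n = 15 per group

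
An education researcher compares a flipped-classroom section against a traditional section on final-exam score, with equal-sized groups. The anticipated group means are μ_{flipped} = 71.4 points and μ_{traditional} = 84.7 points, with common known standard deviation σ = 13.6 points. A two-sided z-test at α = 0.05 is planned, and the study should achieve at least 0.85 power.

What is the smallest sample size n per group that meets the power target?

Standardized effect: d = |μ_{flipped} − μ_{traditional}| / σ = |71.4 − 84.7| / 13.6 = 0.9779
For power 0.85 need Φ(δ − z_{0.025}) = 0.85, so δ = z_{0.025} + z_{0.15} = 1.960 + 1.036 = 2.996.
(The Φ(−δ − z_{α/2}) term is vanishingly small for δ > 0 and is dropped in the standard sample-size formula.)
δ = d·√(n/2) ⇒ n = 2(δ/d)² = 2 × (2.996 / 0.9779)² = 18.78.
Round up to the next whole unit.

n = 19 per group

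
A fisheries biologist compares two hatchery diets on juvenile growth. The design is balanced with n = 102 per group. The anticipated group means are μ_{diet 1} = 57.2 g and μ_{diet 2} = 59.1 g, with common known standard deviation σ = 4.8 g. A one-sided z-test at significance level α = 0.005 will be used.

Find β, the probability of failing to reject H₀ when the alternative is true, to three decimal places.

β ≈ 0.401

Standardized effect: d = |μ_{diet 1} − μ_{diet 2}| / σ = |57.2 − 59.1| / 4.8 = 0.3958
Noncentrality parameter: δ = d·√(n/2) = 0.3958 × √(102/2) = 2.8268
Critical value for a one-sided test at α = 0.005: z_α = 2.576.
Power = P(Z > 2.576 − δ) = Φ(0.251) = 0.5991.
Type II error: β = 1 − power = 1 − 0.5991 = 0.4009.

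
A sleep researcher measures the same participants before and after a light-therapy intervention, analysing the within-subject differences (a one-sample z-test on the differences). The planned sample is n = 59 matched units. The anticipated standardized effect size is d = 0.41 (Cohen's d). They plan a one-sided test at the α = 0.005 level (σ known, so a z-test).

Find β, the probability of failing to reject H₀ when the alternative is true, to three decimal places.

Noncentrality parameter: δ = d·√n = 0.41 × √59 = 3.1493
One-sided α = 0.005 → critical value z_{0.005} = 2.576.
Power = Φ(δ − 2.576) = Φ(0.573) = 0.7168.
Type II error: β = 1 − power = 1 − 0.7168 = 0.2832.

β ≈ 0.283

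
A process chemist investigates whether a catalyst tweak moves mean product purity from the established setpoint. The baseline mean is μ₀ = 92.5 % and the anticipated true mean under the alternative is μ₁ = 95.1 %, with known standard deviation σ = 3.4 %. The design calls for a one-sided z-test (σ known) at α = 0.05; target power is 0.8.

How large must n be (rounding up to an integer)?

Standardized effect: d = |μ₁ − μ₀| / σ = |95.1 − 92.5| / 3.4 = 0.7647
Set Φ(δ − 1.645) = 0.8; then δ − 1.645 = Φ⁻¹(0.8) = 0.842, giving δ = 2.486.
δ = d·√n ⇒ n = (δ/d)² = (2.486 / 0.7647)² = 10.57.
Rounding up, n = 11.

n = 11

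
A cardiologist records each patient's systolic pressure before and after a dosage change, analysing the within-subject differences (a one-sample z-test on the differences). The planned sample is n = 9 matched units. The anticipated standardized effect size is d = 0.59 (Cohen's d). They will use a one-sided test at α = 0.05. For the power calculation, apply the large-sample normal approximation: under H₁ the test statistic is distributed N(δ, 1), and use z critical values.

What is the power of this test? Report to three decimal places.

Power ≈ 0.550

Noncentrality parameter: δ = d·√n = 0.59 × √9 = 1.7700
Critical value for a one-sided test at α = 0.05: z_α = 1.645.
Power = P(Z > 1.645 − δ) = Φ(0.125) = 0.5498.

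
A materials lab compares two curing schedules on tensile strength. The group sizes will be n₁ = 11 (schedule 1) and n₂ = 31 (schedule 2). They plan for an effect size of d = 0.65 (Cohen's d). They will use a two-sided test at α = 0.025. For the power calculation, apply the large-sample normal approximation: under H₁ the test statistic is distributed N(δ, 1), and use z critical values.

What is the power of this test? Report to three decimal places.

Noncentrality parameter: δ = d / √(1/n₁ + 1/n₂) = 0.65 / √(1/11 + 1/31) = 1.8521
Two-sided α = 0.025 → critical value z_{0.0125} = 2.241.
Power = Φ(δ − 2.241) + Φ(−δ − 2.241) = Φ(-0.389) + Φ(-4.094) = 0.3485 + 0.0000 = 0.3485.

Power ≈ 0.349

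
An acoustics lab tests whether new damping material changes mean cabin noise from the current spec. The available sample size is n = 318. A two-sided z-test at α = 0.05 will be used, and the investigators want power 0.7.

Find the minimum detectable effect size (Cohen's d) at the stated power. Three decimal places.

d ≈ 0.139

Required noncentrality: δ = z_{0.025} + z_{0.30} = 1.960 + 0.524 = 2.484.
(The second rejection-region term Φ(−δ − z_{α/2}) is negligible and dropped.)
δ = d·√n ⇒ d = δ/√n = 2.484/√318 = 0.1393.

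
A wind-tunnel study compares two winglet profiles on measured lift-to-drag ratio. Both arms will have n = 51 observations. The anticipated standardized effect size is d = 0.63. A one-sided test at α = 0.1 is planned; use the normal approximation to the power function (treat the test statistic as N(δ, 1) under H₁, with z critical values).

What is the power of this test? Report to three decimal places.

Power ≈ 0.971

Noncentrality parameter: δ = d·√(n/2) = 0.63 × √(51/2) = 3.1813
One-sided α = 0.1 → critical value z_{0.1} = 1.282.
Power = P(Z > 1.282 − δ) = Φ(1.900) = 0.9713.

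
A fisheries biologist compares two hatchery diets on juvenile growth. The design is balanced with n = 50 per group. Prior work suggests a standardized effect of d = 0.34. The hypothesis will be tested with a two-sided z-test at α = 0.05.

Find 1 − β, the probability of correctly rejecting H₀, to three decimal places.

Power ≈ 0.398

Noncentrality parameter: δ = d·√(n/2) = 0.34 × √(50/2) = 1.7000
Two-sided α = 0.05 → critical value z_{0.025} = 1.960.
Power = Φ(δ − 1.960) + Φ(−δ − 1.960) = Φ(-0.260) + Φ(-3.660) = 0.3974 + 0.0001 = 0.3976.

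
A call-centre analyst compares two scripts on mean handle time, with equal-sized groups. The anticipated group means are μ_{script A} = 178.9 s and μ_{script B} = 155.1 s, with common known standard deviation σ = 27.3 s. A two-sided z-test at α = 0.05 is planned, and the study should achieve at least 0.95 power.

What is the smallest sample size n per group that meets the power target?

Standardized effect: d = |μ_{script A} − μ_{script B}| / σ = |178.9 − 155.1| / 27.3 = 0.8718
For power 0.95 need Φ(δ − z_{0.025}) = 0.95, so δ = z_{0.025} + z_{0.05} = 1.960 + 1.645 = 3.605.
(Ignoring the negligible lower-tail rejection probability gives the usual closed-form inversion.)
δ = d·√(n/2) ⇒ n = 2(δ/d)² = 2 × (3.605 / 0.8718)² = 34.20.
Rounding up, n = 35 per group.

n = 35 per group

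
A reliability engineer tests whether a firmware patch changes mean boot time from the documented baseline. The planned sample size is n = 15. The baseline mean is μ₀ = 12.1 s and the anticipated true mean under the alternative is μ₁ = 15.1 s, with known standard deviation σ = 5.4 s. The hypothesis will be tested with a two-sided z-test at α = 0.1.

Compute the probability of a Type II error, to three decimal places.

β ≈ 0.306

Standardized effect: d = |μ₁ − μ₀| / σ = |15.1 − 12.1| / 5.4 = 0.5556
Noncentrality parameter: δ = d·√n = 0.5556 × √15 = 2.1517
Critical value for a two-sided test at α = 0.1: z_{α/2} = 1.645.
Power = Φ(δ − 1.645) + Φ(−δ − 1.645) = Φ(0.507) + Φ(-3.797) = 0.6939 + 0.0001 = 0.6939.
Type II error: β = 1 − power = 1 − 0.6939 = 0.3061.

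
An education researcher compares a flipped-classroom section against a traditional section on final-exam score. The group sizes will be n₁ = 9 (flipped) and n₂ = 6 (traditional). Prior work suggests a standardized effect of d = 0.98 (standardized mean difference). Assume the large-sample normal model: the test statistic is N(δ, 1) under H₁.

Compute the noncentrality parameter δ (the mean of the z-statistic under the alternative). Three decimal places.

δ ≈ 1.859

δ = d / √(1/n₁ + 1/n₂) = 0.98 / √(1/9 + 1/6) = 1.8594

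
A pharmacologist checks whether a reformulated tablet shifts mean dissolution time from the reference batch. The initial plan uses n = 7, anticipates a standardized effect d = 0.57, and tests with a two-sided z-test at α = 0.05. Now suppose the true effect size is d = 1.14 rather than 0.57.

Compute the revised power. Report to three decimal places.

Power ≈ 0.855

With d = 1.14: δ = d·√n = 1.14 × √7 = 3.0162. Critical value z_{0.025} = 1.960.
Revised power = Φ(δ − 1.960) + Φ(−δ − 1.960) = Φ(1.056) + Φ(-4.976) = 0.8546 + 0.0000 = 0.8546.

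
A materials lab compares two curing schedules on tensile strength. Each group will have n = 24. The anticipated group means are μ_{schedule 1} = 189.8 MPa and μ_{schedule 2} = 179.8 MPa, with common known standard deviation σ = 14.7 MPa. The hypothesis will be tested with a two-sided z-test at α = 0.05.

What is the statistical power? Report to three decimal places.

Standardized effect: d = |μ_{schedule 1} − μ_{schedule 2}| / σ = |189.8 − 179.8| / 14.7 = 0.6803
Noncentrality parameter: δ = d·√(n/2) = 0.6803 × √(24/2) = 2.3565
Critical value for a two-sided test at α = 0.05: z_{α/2} = 1.960.
Power = Φ(δ − 1.960) + Φ(−δ − 1.960) = Φ(0.397) + Φ(-4.316) = 0.6542 + 0.0000 = 0.6542.

Power ≈ 0.654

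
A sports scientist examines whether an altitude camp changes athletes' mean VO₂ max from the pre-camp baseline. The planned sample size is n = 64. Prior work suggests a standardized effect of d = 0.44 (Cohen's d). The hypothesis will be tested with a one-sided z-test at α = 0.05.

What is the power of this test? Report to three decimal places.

Noncentrality parameter: δ = d·√n = 0.44 × √64 = 3.5200
One-sided α = 0.05 → critical value z_{0.05} = 1.645.
Power = P(Z > 1.645 − δ) = Φ(1.875) = 0.9696.

Power ≈ 0.970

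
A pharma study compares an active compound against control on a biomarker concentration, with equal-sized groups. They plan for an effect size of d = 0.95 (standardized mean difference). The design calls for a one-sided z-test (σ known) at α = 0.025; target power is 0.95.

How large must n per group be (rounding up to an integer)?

Set Φ(δ − 1.960) = 0.95; then δ − 1.960 = Φ⁻¹(0.95) = 1.645, giving δ = 3.605.
δ = d·√(n/2) ⇒ n = 2(δ/d)² = 2 × (3.605 / 0.95)² = 28.80.
Round up to the next whole unit.

n = 29 per group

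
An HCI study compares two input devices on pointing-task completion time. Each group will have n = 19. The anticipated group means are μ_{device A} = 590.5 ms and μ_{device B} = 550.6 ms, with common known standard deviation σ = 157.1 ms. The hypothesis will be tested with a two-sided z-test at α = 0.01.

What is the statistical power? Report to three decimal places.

Power ≈ 0.037

Standardized effect: d = |μ_{device A} − μ_{device B}| / σ = |590.5 − 550.6| / 157.1 = 0.2540
Noncentrality parameter: λ = d·√(n/2) = 0.2540 × √(19/2) = 0.7828
Two-sided α = 0.01 → critical value z_{0.005} = 2.576.
Power = Φ(λ − 2.576) + Φ(−λ − 2.576) = Φ(-1.793) + Φ(-3.359) = 0.0365 + 0.0004 = 0.0369.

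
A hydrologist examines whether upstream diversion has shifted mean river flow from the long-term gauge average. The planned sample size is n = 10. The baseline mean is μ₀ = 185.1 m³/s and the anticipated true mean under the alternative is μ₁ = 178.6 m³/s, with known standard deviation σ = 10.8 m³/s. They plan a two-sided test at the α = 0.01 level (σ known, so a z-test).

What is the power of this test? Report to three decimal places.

Standardized effect: d = |μ₁ − μ₀| / σ = |178.6 − 185.1| / 10.8 = 0.6019
Noncentrality parameter: δ = d·√n = 0.6019 × √10 = 1.9032
Two-sided α = 0.01 → critical value z_{0.005} = 2.576.
Power = Φ(δ − 2.576) + Φ(−δ − 2.576) = Φ(-0.673) + Φ(-4.479) = 0.2506 + 0.0000 = 0.2506.

Power ≈ 0.251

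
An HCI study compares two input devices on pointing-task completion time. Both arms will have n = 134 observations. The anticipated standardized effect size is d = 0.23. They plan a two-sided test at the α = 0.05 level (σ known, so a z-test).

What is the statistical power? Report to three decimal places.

Noncentrality parameter: δ = d·√(n/2) = 0.23 × √(134/2) = 1.8826
Critical value for a two-sided test at α = 0.05: z_{α/2} = 1.960.
Power = Φ(δ − 1.960) + Φ(−δ − 1.960) = Φ(-0.077) + Φ(-3.843) = 0.4692 + 0.0001 = 0.4692.

Power ≈ 0.469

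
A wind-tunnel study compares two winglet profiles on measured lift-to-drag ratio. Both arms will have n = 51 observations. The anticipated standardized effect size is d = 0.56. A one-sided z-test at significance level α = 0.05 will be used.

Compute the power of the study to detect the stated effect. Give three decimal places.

Power ≈ 0.882

Noncentrality parameter: δ = d·√(n/2) = 0.56 × √(51/2) = 2.8279
One-sided α = 0.05 → critical value z_{0.05} = 1.645.
Power = P(Z > 1.645 − δ) = Φ(1.183) = 0.8816.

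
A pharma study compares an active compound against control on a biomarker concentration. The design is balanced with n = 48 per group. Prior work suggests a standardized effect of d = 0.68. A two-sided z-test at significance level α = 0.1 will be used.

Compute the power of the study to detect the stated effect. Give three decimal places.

Power ≈ 0.954

Noncentrality parameter: δ = d·√(n/2) = 0.68 × √(48/2) = 3.3313
Two-sided α = 0.1 → critical value z_{0.05} = 1.645.
Power = Φ(δ − 1.645) + Φ(−δ − 1.645) = Φ(1.686) + Φ(-4.976) = 0.9541 + 0.0000 = 0.9541.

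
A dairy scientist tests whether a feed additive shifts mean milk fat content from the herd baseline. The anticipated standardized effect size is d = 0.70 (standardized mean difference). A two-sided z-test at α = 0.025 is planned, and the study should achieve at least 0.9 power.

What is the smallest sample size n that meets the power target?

n = 26

Set Φ(δ − 2.241) = 0.9; then δ − 2.241 = Φ⁻¹(0.9) = 1.282, giving δ = 3.523.
(Ignoring the negligible lower-tail rejection probability gives the usual closed-form inversion.)
δ = d·√n ⇒ n = (δ/d)² = (3.523 / 0.70)² = 25.33.
Rounding up, n = 26.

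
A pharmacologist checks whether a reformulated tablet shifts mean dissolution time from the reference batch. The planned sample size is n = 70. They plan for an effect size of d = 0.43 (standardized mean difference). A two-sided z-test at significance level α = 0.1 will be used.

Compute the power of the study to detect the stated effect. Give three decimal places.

Noncentrality parameter: δ = d·√n = 0.43 × √70 = 3.5976
Two-sided α = 0.1 → critical value z_{0.05} = 1.645.
Power = Φ(δ − 1.645) + Φ(−δ − 1.645) = Φ(1.953) + Φ(-5.242) = 0.9746 + 0.0000 = 0.9746.

Power ≈ 0.975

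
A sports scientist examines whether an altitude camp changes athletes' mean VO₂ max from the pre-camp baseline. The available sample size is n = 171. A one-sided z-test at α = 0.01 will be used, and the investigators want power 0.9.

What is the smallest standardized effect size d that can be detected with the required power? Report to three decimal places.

d ≈ 0.276

Need Φ(δ − 2.326) = 0.9, so δ = 2.326 + 1.282 = 3.608.
δ = d·√n ⇒ d = δ/√n = 3.608/√171 = 0.2759.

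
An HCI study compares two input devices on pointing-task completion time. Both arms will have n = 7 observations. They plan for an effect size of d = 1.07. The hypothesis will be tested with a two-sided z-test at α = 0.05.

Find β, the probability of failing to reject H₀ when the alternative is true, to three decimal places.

β ≈ 0.483

Noncentrality parameter: δ = d·√(n/2) = 1.07 × √(7/2) = 2.0018
Critical value for a two-sided test at α = 0.05: z_{α/2} = 1.960.
Power = Φ(δ − 1.960) + Φ(−δ − 1.960) = Φ(0.042) + Φ(-3.962) = 0.5167 + 0.0000 = 0.5167.
Type II error: β = 1 − power = 1 − 0.5167 = 0.4833.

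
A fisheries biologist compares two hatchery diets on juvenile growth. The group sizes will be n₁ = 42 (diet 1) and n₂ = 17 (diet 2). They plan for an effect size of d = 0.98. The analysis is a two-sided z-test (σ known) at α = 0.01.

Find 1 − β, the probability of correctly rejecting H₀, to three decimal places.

Power ≈ 0.798

Noncentrality parameter: δ = d / √(1/n₁ + 1/n₂) = 0.98 / √(1/42 + 1/17) = 3.4092
Critical value for a two-sided test at α = 0.01: z_{α/2} = 2.576.
Power = Φ(δ − 2.576) + Φ(−δ − 2.576) = Φ(0.833) + Φ(-5.985) = 0.7977 + 0.0000 = 0.7977.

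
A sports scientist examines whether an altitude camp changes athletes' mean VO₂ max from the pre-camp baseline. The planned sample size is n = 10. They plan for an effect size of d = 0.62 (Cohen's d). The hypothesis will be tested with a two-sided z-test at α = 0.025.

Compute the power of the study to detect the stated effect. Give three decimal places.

Noncentrality parameter: δ = d·√n = 0.62 × √10 = 1.9606
Two-sided α = 0.025 → critical value z_{0.0125} = 2.241.
Power = Φ(δ − 2.241) + Φ(−δ − 2.241) = Φ(-0.281) + Φ(-4.202) = 0.3894 + 0.0000 = 0.3894.

Power ≈ 0.389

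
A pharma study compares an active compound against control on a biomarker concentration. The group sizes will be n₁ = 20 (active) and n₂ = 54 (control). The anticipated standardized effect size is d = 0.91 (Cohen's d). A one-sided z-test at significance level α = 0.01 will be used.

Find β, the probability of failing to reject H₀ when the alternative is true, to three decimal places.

β ≈ 0.125

Noncentrality parameter: λ = d / √(1/n₁ + 1/n₂) = 0.91 / √(1/20 + 1/54) = 3.4765
Critical value for a one-sided test at α = 0.01: z_α = 2.326.
Power = P(Z > 2.326 − λ) = Φ(1.150) = 0.8750.
Type II error: β = 1 − power = 1 − 0.8750 = 0.1250.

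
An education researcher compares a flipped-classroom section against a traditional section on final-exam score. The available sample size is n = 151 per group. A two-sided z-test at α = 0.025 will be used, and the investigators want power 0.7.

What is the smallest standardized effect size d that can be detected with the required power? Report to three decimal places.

d ≈ 0.318

Required noncentrality: δ = z_{0.0125} + z_{0.30} = 2.241 + 0.524 = 2.766.
(The second rejection-region term Φ(−δ − z_{α/2}) is negligible and dropped.)
δ = d·√(n/2) ⇒ d = δ/√(n/2) = 2.766/√(151/2) = 0.3183.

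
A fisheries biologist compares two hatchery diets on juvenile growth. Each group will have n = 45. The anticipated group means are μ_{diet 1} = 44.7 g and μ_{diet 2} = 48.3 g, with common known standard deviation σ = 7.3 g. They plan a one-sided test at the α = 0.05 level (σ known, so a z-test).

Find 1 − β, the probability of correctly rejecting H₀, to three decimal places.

Standardized effect: d = |μ_{diet 1} − μ_{diet 2}| / σ = |44.7 − 48.3| / 7.3 = 0.4932
Noncentrality parameter: δ = d·√(n/2) = 0.4932 × √(45/2) = 2.3392
One-sided α = 0.05 → critical value z_{0.05} = 1.645.
Power = Φ(δ − 1.645) = Φ(0.694) = 0.7563.

Power ≈ 0.756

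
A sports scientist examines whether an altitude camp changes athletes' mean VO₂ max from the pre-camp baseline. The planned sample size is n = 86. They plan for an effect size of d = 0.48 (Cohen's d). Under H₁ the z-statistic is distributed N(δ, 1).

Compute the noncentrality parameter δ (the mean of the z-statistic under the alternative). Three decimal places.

δ = d·√n = 0.48 × √86 = 4.4513

δ ≈ 4.451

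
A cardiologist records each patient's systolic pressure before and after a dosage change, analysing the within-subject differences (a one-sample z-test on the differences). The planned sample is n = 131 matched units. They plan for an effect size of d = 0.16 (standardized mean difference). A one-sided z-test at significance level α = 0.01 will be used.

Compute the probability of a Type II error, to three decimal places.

Noncentrality parameter: δ = d·√n = 0.16 × √131 = 1.8313
Critical value for a one-sided test at α = 0.01: z_α = 2.326.
Power = P(Z > 2.326 − δ) = Φ(-0.495) = 0.3103.
Type II error: β = 1 − power = 1 − 0.3103 = 0.6897.

β ≈ 0.690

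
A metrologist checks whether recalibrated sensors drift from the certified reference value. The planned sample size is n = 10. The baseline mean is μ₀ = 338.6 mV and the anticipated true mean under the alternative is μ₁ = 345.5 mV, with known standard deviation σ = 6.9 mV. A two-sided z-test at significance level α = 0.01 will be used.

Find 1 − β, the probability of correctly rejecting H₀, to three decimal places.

Standardized effect: d = |μ₁ − μ₀| / σ = |345.5 − 338.6| / 6.9 = 1.0000
Noncentrality parameter: δ = d·√n = 1.0000 × √10 = 3.1623
Critical value for a two-sided test at α = 0.01: z_{α/2} = 2.576.
Power = Φ(δ − 2.576) + Φ(−δ − 2.576) = Φ(0.586) + Φ(-5.738) = 0.7212 + 0.0000 = 0.7212.

Power ≈ 0.721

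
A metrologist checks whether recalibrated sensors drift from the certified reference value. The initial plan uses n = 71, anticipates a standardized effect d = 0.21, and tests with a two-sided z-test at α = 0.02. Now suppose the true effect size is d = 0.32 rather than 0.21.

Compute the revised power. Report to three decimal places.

Power ≈ 0.644

With d = 0.32: δ = d·√n = 0.32 × √71 = 2.6964. Critical value z_{0.01} = 2.326.
Revised power = Φ(δ − 2.326) + Φ(−δ − 2.326) = Φ(0.370) + Φ(-5.023) = 0.6443 + 0.0000 = 0.6443.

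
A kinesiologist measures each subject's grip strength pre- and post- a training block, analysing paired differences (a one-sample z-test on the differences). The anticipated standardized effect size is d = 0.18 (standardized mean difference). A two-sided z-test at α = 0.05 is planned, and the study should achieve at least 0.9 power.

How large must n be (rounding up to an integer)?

Set Φ(δ − 1.960) = 0.9; then δ − 1.960 = Φ⁻¹(0.9) = 1.282, giving δ = 3.242.
(For δ > 0 the lower-tail rejection region contributes negligibly to power, so the one-term inversion is standard.)
δ = d·√n ⇒ n = (δ/d)² = (3.242 / 0.18)² = 324.30.
Round up to the next whole unit.

n = 325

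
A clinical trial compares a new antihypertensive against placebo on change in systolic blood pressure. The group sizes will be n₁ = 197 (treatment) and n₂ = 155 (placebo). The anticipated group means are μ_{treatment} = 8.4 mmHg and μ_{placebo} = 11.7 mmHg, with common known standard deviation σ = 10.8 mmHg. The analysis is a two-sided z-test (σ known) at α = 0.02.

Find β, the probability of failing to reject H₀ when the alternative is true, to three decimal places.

Standardized effect: d = |μ_{treatment} − μ_{placebo}| / σ = |8.4 − 11.7| / 10.8 = 0.3056
Noncentrality parameter: δ = d / √(1/n₁ + 1/n₂) = 0.3056 / √(1/197 + 1/155) = 2.8459
Critical value for a two-sided test at α = 0.02: z_{α/2} = 2.326.
Power = Φ(δ − 2.326) + Φ(−δ − 2.326) = Φ(0.520) + Φ(-5.172) = 0.6983 + 0.0000 = 0.6983.
Type II error: β = 1 − power = 1 − 0.6983 = 0.3017.

β ≈ 0.302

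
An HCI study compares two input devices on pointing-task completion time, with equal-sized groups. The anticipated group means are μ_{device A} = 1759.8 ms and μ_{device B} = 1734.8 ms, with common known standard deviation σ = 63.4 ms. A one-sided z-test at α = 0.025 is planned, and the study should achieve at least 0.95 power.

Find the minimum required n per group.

n = 168 per group

Standardized effect: d = |μ_{device A} − μ_{device B}| / σ = |1759.8 − 1734.8| / 63.4 = 0.3943
Set Φ(δ − 1.960) = 0.95; then δ − 1.960 = Φ⁻¹(0.95) = 1.645, giving δ = 3.605.
δ = d·√(n/2) ⇒ n = 2(δ/d)² = 2 × (3.605 / 0.3943)² = 167.15.
Round up to the next whole unit.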